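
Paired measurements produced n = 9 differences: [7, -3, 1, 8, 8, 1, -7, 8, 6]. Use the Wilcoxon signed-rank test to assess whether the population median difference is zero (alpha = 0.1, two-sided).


Step 1: Drop any zero differences (none here) and take |d_i|.
|d| = [7, 3, 1, 8, 8, 1, 7, 8, 6]
Step 2: Midrank |d_i| (ties get averaged ranks).
ranks: |7|->5.5, |3|->3, |1|->1.5, |8|->8, |8|->8, |1|->1.5, |7|->5.5, |8|->8, |6|->4
Step 3: Attach original signs; sum ranks with positive sign and with negative sign.
W+ = 5.5 + 1.5 + 8 + 8 + 1.5 + 8 + 4 = 36.5
W- = 3 + 5.5 = 8.5
(Check: W+ + W- = 45 should equal n(n+1)/2 = 45.)
Step 4: Test statistic W = min(W+, W-) = 8.5.
Step 5: Ties in |d|, so use the tie-corrected normal approximation.
        E[W] = n(n+1)/4 = 9*10/4 = 22.5.
        Tie groups: |d|=1 (t=2), |d|=7 (t=2), |d|=8 (t=3); sum(t^3 - t) = 36.
        Var[W] = n(n+1)(2n+1)/24 - sum(t^3-t)/48 = 1710/24 - 36/48 = 70.5.
        z = (W - E[W]) / sqrt(Var[W]) = (8.5 - 22.5) / 8.3964 = -1.6674.
        Two-sided p = 2*Phi(z) = 0.095440.
Step 6: alpha = 0.1. reject H0.

W+ = 36.5, W- = 8.5, W = min = 8.5, p = 0.095440, reject H0.


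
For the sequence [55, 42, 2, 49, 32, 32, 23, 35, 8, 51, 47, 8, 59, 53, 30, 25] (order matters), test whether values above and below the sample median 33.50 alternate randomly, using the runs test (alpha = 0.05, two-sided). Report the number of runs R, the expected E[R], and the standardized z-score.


Step 1: Compute median = 33.50; label A = above, B = below.
Labels in order: AABABBBABAABAABB  (n_A = 8, n_B = 8)
Step 2: Count runs R = 10.
Step 3: Under H0 (random ordering), E[R] = 2*n_A*n_B/(n_A+n_B) + 1 = 2*8*8/16 + 1 = 9.0000.
        Var[R] = 2*n_A*n_B*(2*n_A*n_B - n_A - n_B) / ((n_A+n_B)^2 * (n_A+n_B-1)) = 14336/3840 = 3.7333.
        SD[R] = 1.9322.
Step 4: Continuity-corrected z = (R - 0.5 - E[R]) / SD[R] = (10 - 0.5 - 9.0000) / 1.9322 = 0.2588.
Step 5: Two-sided p-value via normal approximation = 2*(1 - Phi(|z|)) = 0.795809.
Step 6: alpha = 0.05. fail to reject H0.

R = 10, z = 0.2588, p = 0.795809, fail to reject H0.


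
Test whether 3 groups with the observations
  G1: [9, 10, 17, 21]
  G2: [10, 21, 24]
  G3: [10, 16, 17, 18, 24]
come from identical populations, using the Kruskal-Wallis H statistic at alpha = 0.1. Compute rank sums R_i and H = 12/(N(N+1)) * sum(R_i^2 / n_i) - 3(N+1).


Step 1: Combine all N = 12 observations and assign midranks.
sorted (value, group, rank): (9,G1,1), (10,G1,3), (10,G2,3), (10,G3,3), (16,G3,5), (17,G1,6.5), (17,G3,6.5), (18,G3,8), (21,G1,9.5), (21,G2,9.5), (24,G2,11.5), (24,G3,11.5)
Step 2: Sum ranks within each group.
R_1 = 20 (n_1 = 4)
R_2 = 24 (n_2 = 3)
R_3 = 34 (n_3 = 5)
Step 3: H = 12/(N(N+1)) * sum(R_i^2/n_i) - 3(N+1)
     = 12/(12*13) * (20^2/4 + 24^2/3 + 34^2/5) - 3*13
     = 0.076923 * 523.2 - 39
     = 1.246154.
Step 4: Ties present; correction factor C = 1 - 42/(12^3 - 12) = 0.975524. Corrected H = 1.246154 / 0.975524 = 1.277419.
Step 5: Under H0, H ~ chi^2(2); p-value = 0.527973.
Step 6: alpha = 0.1. fail to reject H0.

H = 1.2774, df = 2, p = 0.527973, fail to reject H0.


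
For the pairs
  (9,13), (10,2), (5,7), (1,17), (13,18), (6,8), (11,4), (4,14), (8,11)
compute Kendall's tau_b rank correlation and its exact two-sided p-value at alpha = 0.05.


Step 1: Enumerate the 36 unordered pairs (i,j) with i<j and classify each by sign(x_j-x_i) * sign(y_j-y_i).
  (1,2):dx=+1,dy=-11->D; (1,3):dx=-4,dy=-6->C; (1,4):dx=-8,dy=+4->D; (1,5):dx=+4,dy=+5->C
  (1,6):dx=-3,dy=-5->C; (1,7):dx=+2,dy=-9->D; (1,8):dx=-5,dy=+1->D; (1,9):dx=-1,dy=-2->C
  (2,3):dx=-5,dy=+5->D; (2,4):dx=-9,dy=+15->D; (2,5):dx=+3,dy=+16->C; (2,6):dx=-4,dy=+6->D
  (2,7):dx=+1,dy=+2->C; (2,8):dx=-6,dy=+12->D; (2,9):dx=-2,dy=+9->D; (3,4):dx=-4,dy=+10->D
  (3,5):dx=+8,dy=+11->C; (3,6):dx=+1,dy=+1->C; (3,7):dx=+6,dy=-3->D; (3,8):dx=-1,dy=+7->D
  (3,9):dx=+3,dy=+4->C; (4,5):dx=+12,dy=+1->C; (4,6):dx=+5,dy=-9->D; (4,7):dx=+10,dy=-13->D
  (4,8):dx=+3,dy=-3->D; (4,9):dx=+7,dy=-6->D; (5,6):dx=-7,dy=-10->C; (5,7):dx=-2,dy=-14->C
  (5,8):dx=-9,dy=-4->C; (5,9):dx=-5,dy=-7->C; (6,7):dx=+5,dy=-4->D; (6,8):dx=-2,dy=+6->D
  (6,9):dx=+2,dy=+3->C; (7,8):dx=-7,dy=+10->D; (7,9):dx=-3,dy=+7->D; (8,9):dx=+4,dy=-3->D
Step 2: C = 15, D = 21, total pairs = 36.
Step 3: tau = (C - D)/(n(n-1)/2) = (15 - 21)/36 = -0.166667.
Step 4: Exact two-sided p-value (enumerate n! = 362880 permutations of y under H0): p = 0.612202.
Step 5: alpha = 0.05. fail to reject H0.

tau_b = -0.1667 (C=15, D=21), p = 0.612202, fail to reject H0.


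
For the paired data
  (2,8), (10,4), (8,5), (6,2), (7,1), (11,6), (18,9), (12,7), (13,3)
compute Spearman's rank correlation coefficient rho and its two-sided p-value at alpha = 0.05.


Step 1: Rank x and y separately (midranks; no ties here).
rank(x): 2->1, 10->5, 8->4, 6->2, 7->3, 11->6, 18->9, 12->7, 13->8
rank(y): 8->8, 4->4, 5->5, 2->2, 1->1, 6->6, 9->9, 7->7, 3->3
Step 2: d_i = R_x(i) - R_y(i); compute d_i^2.
  (1-8)^2=49, (5-4)^2=1, (4-5)^2=1, (2-2)^2=0, (3-1)^2=4, (6-6)^2=0, (9-9)^2=0, (7-7)^2=0, (8-3)^2=25
sum(d^2) = 80.
Step 3: rho = 1 - 6*80 / (9*(9^2 - 1)) = 1 - 480/720 = 0.333333.
Step 4: Under H0, t = rho * sqrt((n-2)/(1-rho^2)) = 0.9354 ~ t(7).
Step 5: Two-sided p-value from the t-distribution with 7 df = 0.380713.
Step 6: alpha = 0.05. fail to reject H0.

rho = 0.3333, p = 0.380713, fail to reject H0 at alpha = 0.05.


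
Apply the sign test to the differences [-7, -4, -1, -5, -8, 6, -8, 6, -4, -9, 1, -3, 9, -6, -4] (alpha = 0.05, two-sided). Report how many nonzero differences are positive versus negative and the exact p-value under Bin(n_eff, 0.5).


Step 1: Discard zero differences. Original n = 15; n_eff = number of nonzero differences = 15.
Nonzero differences (with sign): -7, -4, -1, -5, -8, +6, -8, +6, -4, -9, +1, -3, +9, -6, -4
Step 2: Count signs: positive = 4, negative = 11.
Step 3: Under H0: P(positive) = 0.5, so the number of positives S ~ Bin(15, 0.5).
Step 4: Two-sided exact p-value = sum of Bin(15,0.5) probabilities at or below the observed probability = 0.118469.
Step 5: alpha = 0.05. fail to reject H0.

n_eff = 15, pos = 4, neg = 11, p = 0.118469, fail to reject H0.


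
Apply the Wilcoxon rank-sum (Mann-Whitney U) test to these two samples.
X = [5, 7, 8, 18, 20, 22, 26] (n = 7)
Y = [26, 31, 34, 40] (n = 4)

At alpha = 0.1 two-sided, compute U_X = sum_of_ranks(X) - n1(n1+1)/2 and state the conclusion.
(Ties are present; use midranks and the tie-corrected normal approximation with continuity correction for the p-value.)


Step 1: Combine and sort all 11 observations; assign midranks.
sorted (value, group): (5,X), (7,X), (8,X), (18,X), (20,X), (22,X), (26,X), (26,Y), (31,Y), (34,Y), (40,Y)
ranks: 5->1, 7->2, 8->3, 18->4, 20->5, 22->6, 26->7.5, 26->7.5, 31->9, 34->10, 40->11
Step 2: Rank sum for X: R1 = 1 + 2 + 3 + 4 + 5 + 6 + 7.5 = 28.5.
Step 3: U_X = R1 - n1(n1+1)/2 = 28.5 - 7*8/2 = 28.5 - 28 = 0.5.
       U_Y = n1*n2 - U_X = 28 - 0.5 = 27.5.
Step 4: Ties are present, so use the tie-corrected normal approximation (with continuity correction) for the p-value.
Step 5: p-value = 0.013802; compare to alpha = 0.1. reject H0.

U_X = 0.5, p = 0.013802, reject H0 at alpha = 0.1.


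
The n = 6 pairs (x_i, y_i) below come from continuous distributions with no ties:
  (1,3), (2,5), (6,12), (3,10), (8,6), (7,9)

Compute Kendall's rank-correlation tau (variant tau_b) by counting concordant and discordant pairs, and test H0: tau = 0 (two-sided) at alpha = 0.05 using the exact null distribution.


Step 1: Enumerate the 15 unordered pairs (i,j) with i<j and classify each by sign(x_j-x_i) * sign(y_j-y_i).
  (1,2):dx=+1,dy=+2->C; (1,3):dx=+5,dy=+9->C; (1,4):dx=+2,dy=+7->C; (1,5):dx=+7,dy=+3->C
  (1,6):dx=+6,dy=+6->C; (2,3):dx=+4,dy=+7->C; (2,4):dx=+1,dy=+5->C; (2,5):dx=+6,dy=+1->C
  (2,6):dx=+5,dy=+4->C; (3,4):dx=-3,dy=-2->C; (3,5):dx=+2,dy=-6->D; (3,6):dx=+1,dy=-3->D
  (4,5):dx=+5,dy=-4->D; (4,6):dx=+4,dy=-1->D; (5,6):dx=-1,dy=+3->D
Step 2: C = 10, D = 5, total pairs = 15.
Step 3: tau = (C - D)/(n(n-1)/2) = (10 - 5)/15 = 0.333333.
Step 4: Exact two-sided p-value (enumerate n! = 720 permutations of y under H0): p = 0.469444.
Step 5: alpha = 0.05. fail to reject H0.

tau_b = 0.3333 (C=10, D=5), p = 0.469444, fail to reject H0.


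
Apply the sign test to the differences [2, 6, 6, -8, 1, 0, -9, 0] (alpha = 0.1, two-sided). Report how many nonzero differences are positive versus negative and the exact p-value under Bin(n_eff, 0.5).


Step 1: Discard zero differences. Original n = 8; n_eff = number of nonzero differences = 6.
Nonzero differences (with sign): +2, +6, +6, -8, +1, -9
Step 2: Count signs: positive = 4, negative = 2.
Step 3: Under H0: P(positive) = 0.5, so the number of positives S ~ Bin(6, 0.5).
Step 4: Two-sided exact p-value = sum of Bin(6,0.5) probabilities at or below the observed probability = 0.687500.
Step 5: alpha = 0.1. fail to reject H0.

n_eff = 6, pos = 4, neg = 2, p = 0.687500, fail to reject H0.


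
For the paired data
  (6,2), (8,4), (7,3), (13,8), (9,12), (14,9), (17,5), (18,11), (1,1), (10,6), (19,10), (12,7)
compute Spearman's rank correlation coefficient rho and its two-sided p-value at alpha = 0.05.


Step 1: Rank x and y separately (midranks; no ties here).
rank(x): 6->2, 8->4, 7->3, 13->8, 9->5, 14->9, 17->10, 18->11, 1->1, 10->6, 19->12, 12->7
rank(y): 2->2, 4->4, 3->3, 8->8, 12->12, 9->9, 5->5, 11->11, 1->1, 6->6, 10->10, 7->7
Step 2: d_i = R_x(i) - R_y(i); compute d_i^2.
  (2-2)^2=0, (4-4)^2=0, (3-3)^2=0, (8-8)^2=0, (5-12)^2=49, (9-9)^2=0, (10-5)^2=25, (11-11)^2=0, (1-1)^2=0, (6-6)^2=0, (12-10)^2=4, (7-7)^2=0
sum(d^2) = 78.
Step 3: rho = 1 - 6*78 / (12*(12^2 - 1)) = 1 - 468/1716 = 0.727273.
Step 4: Under H0, t = rho * sqrt((n-2)/(1-rho^2)) = 3.3508 ~ t(10).
Step 5: Two-sided p-value from the t-distribution with 10 df = 0.007355.
Step 6: alpha = 0.05. reject H0.

rho = 0.7273, p = 0.007355, reject H0 at alpha = 0.05.


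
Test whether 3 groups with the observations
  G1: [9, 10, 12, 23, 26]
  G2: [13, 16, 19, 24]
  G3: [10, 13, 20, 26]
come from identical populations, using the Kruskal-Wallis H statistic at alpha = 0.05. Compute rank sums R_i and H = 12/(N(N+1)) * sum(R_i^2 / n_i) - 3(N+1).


Step 1: Combine all N = 13 observations and assign midranks.
sorted (value, group, rank): (9,G1,1), (10,G1,2.5), (10,G3,2.5), (12,G1,4), (13,G2,5.5), (13,G3,5.5), (16,G2,7), (19,G2,8), (20,G3,9), (23,G1,10), (24,G2,11), (26,G1,12.5), (26,G3,12.5)
Step 2: Sum ranks within each group.
R_1 = 30 (n_1 = 5)
R_2 = 31.5 (n_2 = 4)
R_3 = 29.5 (n_3 = 4)
Step 3: H = 12/(N(N+1)) * sum(R_i^2/n_i) - 3(N+1)
     = 12/(13*14) * (30^2/5 + 31.5^2/4 + 29.5^2/4) - 3*14
     = 0.065934 * 645.625 - 42
     = 0.568681.
Step 4: Ties present; correction factor C = 1 - 18/(13^3 - 13) = 0.991758. Corrected H = 0.568681 / 0.991758 = 0.573407.
Step 5: Under H0, H ~ chi^2(2); p-value = 0.750734.
Step 6: alpha = 0.05. fail to reject H0.

H = 0.5734, df = 2, p = 0.750734, fail to reject H0.


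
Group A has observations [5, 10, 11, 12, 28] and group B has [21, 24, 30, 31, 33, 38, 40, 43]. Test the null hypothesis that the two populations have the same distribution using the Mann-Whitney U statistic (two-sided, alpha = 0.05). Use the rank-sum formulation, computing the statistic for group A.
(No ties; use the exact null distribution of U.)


Step 1: Combine and sort all 13 observations; assign midranks.
sorted (value, group): (5,X), (10,X), (11,X), (12,X), (21,Y), (24,Y), (28,X), (30,Y), (31,Y), (33,Y), (38,Y), (40,Y), (43,Y)
ranks: 5->1, 10->2, 11->3, 12->4, 21->5, 24->6, 28->7, 30->8, 31->9, 33->10, 38->11, 40->12, 43->13
Step 2: Rank sum for X: R1 = 1 + 2 + 3 + 4 + 7 = 17.
Step 3: U_X = R1 - n1(n1+1)/2 = 17 - 5*6/2 = 17 - 15 = 2.
       U_Y = n1*n2 - U_X = 40 - 2 = 38.
Step 4: No ties, so the exact null distribution of U (based on enumerating the C(13,5) = 1287 equally likely rank assignments) gives the two-sided p-value.
Step 5: p-value = 0.006216; compare to alpha = 0.05. reject H0.

U_X = 2, p = 0.006216, reject H0 at alpha = 0.05.


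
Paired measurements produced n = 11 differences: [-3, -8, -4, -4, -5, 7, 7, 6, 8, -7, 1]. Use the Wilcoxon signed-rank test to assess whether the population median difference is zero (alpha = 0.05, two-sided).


Step 1: Drop any zero differences (none here) and take |d_i|.
|d| = [3, 8, 4, 4, 5, 7, 7, 6, 8, 7, 1]
Step 2: Midrank |d_i| (ties get averaged ranks).
ranks: |3|->2, |8|->10.5, |4|->3.5, |4|->3.5, |5|->5, |7|->8, |7|->8, |6|->6, |8|->10.5, |7|->8, |1|->1
Step 3: Attach original signs; sum ranks with positive sign and with negative sign.
W+ = 8 + 8 + 6 + 10.5 + 1 = 33.5
W- = 2 + 10.5 + 3.5 + 3.5 + 5 + 8 = 32.5
(Check: W+ + W- = 66 should equal n(n+1)/2 = 66.)
Step 4: Test statistic W = min(W+, W-) = 32.5.
Step 5: Ties in |d|, so use the tie-corrected normal approximation.
        E[W] = n(n+1)/4 = 11*12/4 = 33.
        Tie groups: |d|=4 (t=2), |d|=7 (t=3), |d|=8 (t=2); sum(t^3 - t) = 36.
        Var[W] = n(n+1)(2n+1)/24 - sum(t^3-t)/48 = 3036/24 - 36/48 = 125.75.
        z = (W - E[W]) / sqrt(Var[W]) = (32.5 - 33) / 11.2138 = -0.0446.
        Two-sided p = 2*Phi(z) = 0.964436.
Step 6: alpha = 0.05. fail to reject H0.

W+ = 33.5, W- = 32.5, W = min = 32.5, p = 0.964436, fail to reject H0.


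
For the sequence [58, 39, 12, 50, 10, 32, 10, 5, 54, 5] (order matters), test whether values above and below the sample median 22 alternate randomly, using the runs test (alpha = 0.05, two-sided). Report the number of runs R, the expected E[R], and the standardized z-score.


Step 1: Compute median = 22; label A = above, B = below.
Labels in order: AABABABBAB  (n_A = 5, n_B = 5)
Step 2: Count runs R = 8.
Step 3: Under H0 (random ordering), E[R] = 2*n_A*n_B/(n_A+n_B) + 1 = 2*5*5/10 + 1 = 6.0000.
        Var[R] = 2*n_A*n_B*(2*n_A*n_B - n_A - n_B) / ((n_A+n_B)^2 * (n_A+n_B-1)) = 2000/900 = 2.2222.
        SD[R] = 1.4907.
Step 4: Continuity-corrected z = (R - 0.5 - E[R]) / SD[R] = (8 - 0.5 - 6.0000) / 1.4907 = 1.0062.
Step 5: Two-sided p-value via normal approximation = 2*(1 - Phi(|z|)) = 0.314305.
Step 6: alpha = 0.05. fail to reject H0.

R = 8, z = 1.0062, p = 0.314305, fail to reject H0.


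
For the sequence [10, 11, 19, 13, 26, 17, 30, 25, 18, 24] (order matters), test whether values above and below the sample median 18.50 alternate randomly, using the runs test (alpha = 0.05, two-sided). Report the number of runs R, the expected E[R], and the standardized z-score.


Step 1: Compute median = 18.50; label A = above, B = below.
Labels in order: BBABABAABA  (n_A = 5, n_B = 5)
Step 2: Count runs R = 8.
Step 3: Under H0 (random ordering), E[R] = 2*n_A*n_B/(n_A+n_B) + 1 = 2*5*5/10 + 1 = 6.0000.
        Var[R] = 2*n_A*n_B*(2*n_A*n_B - n_A - n_B) / ((n_A+n_B)^2 * (n_A+n_B-1)) = 2000/900 = 2.2222.
        SD[R] = 1.4907.
Step 4: Continuity-corrected z = (R - 0.5 - E[R]) / SD[R] = (8 - 0.5 - 6.0000) / 1.4907 = 1.0062.
Step 5: Two-sided p-value via normal approximation = 2*(1 - Phi(|z|)) = 0.314305.
Step 6: alpha = 0.05. fail to reject H0.

R = 8, z = 1.0062, p = 0.314305, fail to reject H0.


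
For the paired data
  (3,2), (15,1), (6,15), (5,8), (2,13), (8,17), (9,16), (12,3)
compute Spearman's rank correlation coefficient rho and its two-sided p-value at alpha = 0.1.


Step 1: Rank x and y separately (midranks; no ties here).
rank(x): 3->2, 15->8, 6->4, 5->3, 2->1, 8->5, 9->6, 12->7
rank(y): 2->2, 1->1, 15->6, 8->4, 13->5, 17->8, 16->7, 3->3
Step 2: d_i = R_x(i) - R_y(i); compute d_i^2.
  (2-2)^2=0, (8-1)^2=49, (4-6)^2=4, (3-4)^2=1, (1-5)^2=16, (5-8)^2=9, (6-7)^2=1, (7-3)^2=16
sum(d^2) = 96.
Step 3: rho = 1 - 6*96 / (8*(8^2 - 1)) = 1 - 576/504 = -0.142857.
Step 4: Under H0, t = rho * sqrt((n-2)/(1-rho^2)) = -0.3536 ~ t(6).
Step 5: Two-sided p-value from the t-distribution with 6 df = 0.735765.
Step 6: alpha = 0.1. fail to reject H0.

rho = -0.1429, p = 0.735765, fail to reject H0 at alpha = 0.1.


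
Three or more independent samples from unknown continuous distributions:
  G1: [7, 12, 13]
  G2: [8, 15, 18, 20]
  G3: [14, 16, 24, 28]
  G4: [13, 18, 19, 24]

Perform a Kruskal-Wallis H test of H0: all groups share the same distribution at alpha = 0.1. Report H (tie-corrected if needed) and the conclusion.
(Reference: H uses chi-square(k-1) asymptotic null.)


Step 1: Combine all N = 15 observations and assign midranks.
sorted (value, group, rank): (7,G1,1), (8,G2,2), (12,G1,3), (13,G1,4.5), (13,G4,4.5), (14,G3,6), (15,G2,7), (16,G3,8), (18,G2,9.5), (18,G4,9.5), (19,G4,11), (20,G2,12), (24,G3,13.5), (24,G4,13.5), (28,G3,15)
Step 2: Sum ranks within each group.
R_1 = 8.5 (n_1 = 3)
R_2 = 30.5 (n_2 = 4)
R_3 = 42.5 (n_3 = 4)
R_4 = 38.5 (n_4 = 4)
Step 3: H = 12/(N(N+1)) * sum(R_i^2/n_i) - 3(N+1)
     = 12/(15*16) * (8.5^2/3 + 30.5^2/4 + 42.5^2/4 + 38.5^2/4) - 3*16
     = 0.050000 * 1078.77 - 48
     = 5.938542.
Step 4: Ties present; correction factor C = 1 - 18/(15^3 - 15) = 0.994643. Corrected H = 5.938542 / 0.994643 = 5.970527.
Step 5: Under H0, H ~ chi^2(3); p-value = 0.113053.
Step 6: alpha = 0.1. fail to reject H0.

H = 5.9705, df = 3, p = 0.113053, fail to reject H0.


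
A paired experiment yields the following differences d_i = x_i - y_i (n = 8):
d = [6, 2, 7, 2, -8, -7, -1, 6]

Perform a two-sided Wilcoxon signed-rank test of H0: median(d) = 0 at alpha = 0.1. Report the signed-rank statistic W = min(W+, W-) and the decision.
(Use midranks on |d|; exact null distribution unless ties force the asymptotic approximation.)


Step 1: Drop any zero differences (none here) and take |d_i|.
|d| = [6, 2, 7, 2, 8, 7, 1, 6]
Step 2: Midrank |d_i| (ties get averaged ranks).
ranks: |6|->4.5, |2|->2.5, |7|->6.5, |2|->2.5, |8|->8, |7|->6.5, |1|->1, |6|->4.5
Step 3: Attach original signs; sum ranks with positive sign and with negative sign.
W+ = 4.5 + 2.5 + 6.5 + 2.5 + 4.5 = 20.5
W- = 8 + 6.5 + 1 = 15.5
(Check: W+ + W- = 36 should equal n(n+1)/2 = 36.)
Step 4: Test statistic W = min(W+, W-) = 15.5.
Step 5: Ties in |d|, so use the tie-corrected normal approximation.
        E[W] = n(n+1)/4 = 8*9/4 = 18.
        Tie groups: |d|=2 (t=2), |d|=6 (t=2), |d|=7 (t=2); sum(t^3 - t) = 18.
        Var[W] = n(n+1)(2n+1)/24 - sum(t^3-t)/48 = 1224/24 - 18/48 = 50.625.
        z = (W - E[W]) / sqrt(Var[W]) = (15.5 - 18) / 7.1151 = -0.3514.
        Two-sided p = 2*Phi(z) = 0.725315.
Step 6: alpha = 0.1. fail to reject H0.

W+ = 20.5, W- = 15.5, W = min = 15.5, p = 0.725315, fail to reject H0.


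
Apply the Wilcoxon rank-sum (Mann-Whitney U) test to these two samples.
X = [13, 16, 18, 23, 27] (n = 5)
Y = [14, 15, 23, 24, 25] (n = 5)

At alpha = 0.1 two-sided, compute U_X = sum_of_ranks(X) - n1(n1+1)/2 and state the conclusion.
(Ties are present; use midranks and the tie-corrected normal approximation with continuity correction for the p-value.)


Step 1: Combine and sort all 10 observations; assign midranks.
sorted (value, group): (13,X), (14,Y), (15,Y), (16,X), (18,X), (23,X), (23,Y), (24,Y), (25,Y), (27,X)
ranks: 13->1, 14->2, 15->3, 16->4, 18->5, 23->6.5, 23->6.5, 24->8, 25->9, 27->10
Step 2: Rank sum for X: R1 = 1 + 4 + 5 + 6.5 + 10 = 26.5.
Step 3: U_X = R1 - n1(n1+1)/2 = 26.5 - 5*6/2 = 26.5 - 15 = 11.5.
       U_Y = n1*n2 - U_X = 25 - 11.5 = 13.5.
Step 4: Ties are present, so use the tie-corrected normal approximation (with continuity correction) for the p-value.
Step 5: p-value = 0.916563; compare to alpha = 0.1. fail to reject H0.

U_X = 11.5, p = 0.916563, fail to reject H0 at alpha = 0.1.


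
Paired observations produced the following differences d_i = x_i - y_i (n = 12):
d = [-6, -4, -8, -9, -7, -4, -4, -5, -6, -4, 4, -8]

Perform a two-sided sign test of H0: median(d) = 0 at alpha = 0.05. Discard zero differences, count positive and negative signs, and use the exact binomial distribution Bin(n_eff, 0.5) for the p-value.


Step 1: Discard zero differences. Original n = 12; n_eff = number of nonzero differences = 12.
Nonzero differences (with sign): -6, -4, -8, -9, -7, -4, -4, -5, -6, -4, +4, -8
Step 2: Count signs: positive = 1, negative = 11.
Step 3: Under H0: P(positive) = 0.5, so the number of positives S ~ Bin(12, 0.5).
Step 4: Two-sided exact p-value = sum of Bin(12,0.5) probabilities at or below the observed probability = 0.006348.
Step 5: alpha = 0.05. reject H0.

n_eff = 12, pos = 1, neg = 11, p = 0.006348, reject H0.


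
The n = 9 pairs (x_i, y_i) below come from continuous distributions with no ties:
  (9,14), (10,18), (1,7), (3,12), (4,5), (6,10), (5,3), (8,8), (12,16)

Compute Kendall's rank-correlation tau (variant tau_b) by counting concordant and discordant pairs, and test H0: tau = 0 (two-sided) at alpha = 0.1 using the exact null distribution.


Step 1: Enumerate the 36 unordered pairs (i,j) with i<j and classify each by sign(x_j-x_i) * sign(y_j-y_i).
  (1,2):dx=+1,dy=+4->C; (1,3):dx=-8,dy=-7->C; (1,4):dx=-6,dy=-2->C; (1,5):dx=-5,dy=-9->C
  (1,6):dx=-3,dy=-4->C; (1,7):dx=-4,dy=-11->C; (1,8):dx=-1,dy=-6->C; (1,9):dx=+3,dy=+2->C
  (2,3):dx=-9,dy=-11->C; (2,4):dx=-7,dy=-6->C; (2,5):dx=-6,dy=-13->C; (2,6):dx=-4,dy=-8->C
  (2,7):dx=-5,dy=-15->C; (2,8):dx=-2,dy=-10->C; (2,9):dx=+2,dy=-2->D; (3,4):dx=+2,dy=+5->C
  (3,5):dx=+3,dy=-2->D; (3,6):dx=+5,dy=+3->C; (3,7):dx=+4,dy=-4->D; (3,8):dx=+7,dy=+1->C
  (3,9):dx=+11,dy=+9->C; (4,5):dx=+1,dy=-7->D; (4,6):dx=+3,dy=-2->D; (4,7):dx=+2,dy=-9->D
  (4,8):dx=+5,dy=-4->D; (4,9):dx=+9,dy=+4->C; (5,6):dx=+2,dy=+5->C; (5,7):dx=+1,dy=-2->D
  (5,8):dx=+4,dy=+3->C; (5,9):dx=+8,dy=+11->C; (6,7):dx=-1,dy=-7->C; (6,8):dx=+2,dy=-2->D
  (6,9):dx=+6,dy=+6->C; (7,8):dx=+3,dy=+5->C; (7,9):dx=+7,dy=+13->C; (8,9):dx=+4,dy=+8->C
Step 2: C = 27, D = 9, total pairs = 36.
Step 3: tau = (C - D)/(n(n-1)/2) = (27 - 9)/36 = 0.500000.
Step 4: Exact two-sided p-value (enumerate n! = 362880 permutations of y under H0): p = 0.075176.
Step 5: alpha = 0.1. reject H0.

tau_b = 0.5000 (C=27, D=9), p = 0.075176, reject H0.


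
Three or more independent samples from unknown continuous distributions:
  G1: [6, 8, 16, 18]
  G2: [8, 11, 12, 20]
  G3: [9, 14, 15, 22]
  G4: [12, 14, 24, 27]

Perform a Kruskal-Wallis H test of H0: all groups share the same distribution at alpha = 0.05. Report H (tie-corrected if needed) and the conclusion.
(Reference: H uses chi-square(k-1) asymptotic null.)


Step 1: Combine all N = 16 observations and assign midranks.
sorted (value, group, rank): (6,G1,1), (8,G1,2.5), (8,G2,2.5), (9,G3,4), (11,G2,5), (12,G2,6.5), (12,G4,6.5), (14,G3,8.5), (14,G4,8.5), (15,G3,10), (16,G1,11), (18,G1,12), (20,G2,13), (22,G3,14), (24,G4,15), (27,G4,16)
Step 2: Sum ranks within each group.
R_1 = 26.5 (n_1 = 4)
R_2 = 27 (n_2 = 4)
R_3 = 36.5 (n_3 = 4)
R_4 = 46 (n_4 = 4)
Step 3: H = 12/(N(N+1)) * sum(R_i^2/n_i) - 3(N+1)
     = 12/(16*17) * (26.5^2/4 + 27^2/4 + 36.5^2/4 + 46^2/4) - 3*17
     = 0.044118 * 1219.88 - 51
     = 2.818015.
Step 4: Ties present; correction factor C = 1 - 18/(16^3 - 16) = 0.995588. Corrected H = 2.818015 / 0.995588 = 2.830502.
Step 5: Under H0, H ~ chi^2(3); p-value = 0.418503.
Step 6: alpha = 0.05. fail to reject H0.

H = 2.8305, df = 3, p = 0.418503, fail to reject H0.


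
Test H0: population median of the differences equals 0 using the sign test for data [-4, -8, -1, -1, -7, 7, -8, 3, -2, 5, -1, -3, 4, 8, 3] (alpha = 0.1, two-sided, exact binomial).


Step 1: Discard zero differences. Original n = 15; n_eff = number of nonzero differences = 15.
Nonzero differences (with sign): -4, -8, -1, -1, -7, +7, -8, +3, -2, +5, -1, -3, +4, +8, +3
Step 2: Count signs: positive = 6, negative = 9.
Step 3: Under H0: P(positive) = 0.5, so the number of positives S ~ Bin(15, 0.5).
Step 4: Two-sided exact p-value = sum of Bin(15,0.5) probabilities at or below the observed probability = 0.607239.
Step 5: alpha = 0.1. fail to reject H0.

n_eff = 15, pos = 6, neg = 9, p = 0.607239, fail to reject H0.


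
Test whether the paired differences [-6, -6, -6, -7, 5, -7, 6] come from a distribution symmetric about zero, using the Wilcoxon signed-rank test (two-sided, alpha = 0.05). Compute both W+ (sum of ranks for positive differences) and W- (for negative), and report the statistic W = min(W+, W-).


Step 1: Drop any zero differences (none here) and take |d_i|.
|d| = [6, 6, 6, 7, 5, 7, 6]
Step 2: Midrank |d_i| (ties get averaged ranks).
ranks: |6|->3.5, |6|->3.5, |6|->3.5, |7|->6.5, |5|->1, |7|->6.5, |6|->3.5
Step 3: Attach original signs; sum ranks with positive sign and with negative sign.
W+ = 1 + 3.5 = 4.5
W- = 3.5 + 3.5 + 3.5 + 6.5 + 6.5 = 23.5
(Check: W+ + W- = 28 should equal n(n+1)/2 = 28.)
Step 4: Test statistic W = min(W+, W-) = 4.5.
Step 5: Ties in |d|, so use the tie-corrected normal approximation.
        E[W] = n(n+1)/4 = 7*8/4 = 14.
        Tie groups: |d|=6 (t=4), |d|=7 (t=2); sum(t^3 - t) = 66.
        Var[W] = n(n+1)(2n+1)/24 - sum(t^3-t)/48 = 840/24 - 66/48 = 33.625.
        z = (W - E[W]) / sqrt(Var[W]) = (4.5 - 14) / 5.7987 = -1.6383.
        Two-sided p = 2*Phi(z) = 0.101360.
Step 6: alpha = 0.05. fail to reject H0.

W+ = 4.5, W- = 23.5, W = min = 4.5, p = 0.101360, fail to reject H0.


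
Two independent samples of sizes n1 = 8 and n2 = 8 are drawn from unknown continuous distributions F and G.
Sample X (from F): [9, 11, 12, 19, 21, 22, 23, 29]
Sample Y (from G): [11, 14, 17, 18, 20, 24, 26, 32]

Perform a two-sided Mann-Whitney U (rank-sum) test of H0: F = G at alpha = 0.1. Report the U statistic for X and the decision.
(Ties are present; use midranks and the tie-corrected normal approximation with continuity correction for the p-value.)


Step 1: Combine and sort all 16 observations; assign midranks.
sorted (value, group): (9,X), (11,X), (11,Y), (12,X), (14,Y), (17,Y), (18,Y), (19,X), (20,Y), (21,X), (22,X), (23,X), (24,Y), (26,Y), (29,X), (32,Y)
ranks: 9->1, 11->2.5, 11->2.5, 12->4, 14->5, 17->6, 18->7, 19->8, 20->9, 21->10, 22->11, 23->12, 24->13, 26->14, 29->15, 32->16
Step 2: Rank sum for X: R1 = 1 + 2.5 + 4 + 8 + 10 + 11 + 12 + 15 = 63.5.
Step 3: U_X = R1 - n1(n1+1)/2 = 63.5 - 8*9/2 = 63.5 - 36 = 27.5.
       U_Y = n1*n2 - U_X = 64 - 27.5 = 36.5.
Step 4: Ties are present, so use the tie-corrected normal approximation (with continuity correction) for the p-value.
Step 5: p-value = 0.674198; compare to alpha = 0.1. fail to reject H0.

U_X = 27.5, p = 0.674198, fail to reject H0 at alpha = 0.1.


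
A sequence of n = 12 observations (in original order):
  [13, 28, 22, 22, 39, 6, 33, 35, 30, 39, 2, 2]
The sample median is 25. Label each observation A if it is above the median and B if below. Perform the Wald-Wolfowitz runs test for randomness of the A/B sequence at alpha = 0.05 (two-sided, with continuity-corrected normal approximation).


Step 1: Compute median = 25; label A = above, B = below.
Labels in order: BABBABAAAABB  (n_A = 6, n_B = 6)
Step 2: Count runs R = 7.
Step 3: Under H0 (random ordering), E[R] = 2*n_A*n_B/(n_A+n_B) + 1 = 2*6*6/12 + 1 = 7.0000.
        Var[R] = 2*n_A*n_B*(2*n_A*n_B - n_A - n_B) / ((n_A+n_B)^2 * (n_A+n_B-1)) = 4320/1584 = 2.7273.
        SD[R] = 1.6514.
Step 4: R = E[R], so z = 0 with no continuity correction.
Step 5: Two-sided p-value via normal approximation = 2*(1 - Phi(|z|)) = 1.000000.
Step 6: alpha = 0.05. fail to reject H0.

R = 7, z = 0.0000, p = 1.000000, fail to reject H0.


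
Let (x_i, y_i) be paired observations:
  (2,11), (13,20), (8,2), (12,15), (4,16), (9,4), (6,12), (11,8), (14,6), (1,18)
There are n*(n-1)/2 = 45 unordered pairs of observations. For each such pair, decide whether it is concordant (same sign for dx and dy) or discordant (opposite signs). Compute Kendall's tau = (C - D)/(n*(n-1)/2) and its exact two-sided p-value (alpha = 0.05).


Step 1: Enumerate the 45 unordered pairs (i,j) with i<j and classify each by sign(x_j-x_i) * sign(y_j-y_i).
  (1,2):dx=+11,dy=+9->C; (1,3):dx=+6,dy=-9->D; (1,4):dx=+10,dy=+4->C; (1,5):dx=+2,dy=+5->C
  (1,6):dx=+7,dy=-7->D; (1,7):dx=+4,dy=+1->C; (1,8):dx=+9,dy=-3->D; (1,9):dx=+12,dy=-5->D
  (1,10):dx=-1,dy=+7->D; (2,3):dx=-5,dy=-18->C; (2,4):dx=-1,dy=-5->C; (2,5):dx=-9,dy=-4->C
  (2,6):dx=-4,dy=-16->C; (2,7):dx=-7,dy=-8->C; (2,8):dx=-2,dy=-12->C; (2,9):dx=+1,dy=-14->D
  (2,10):dx=-12,dy=-2->C; (3,4):dx=+4,dy=+13->C; (3,5):dx=-4,dy=+14->D; (3,6):dx=+1,dy=+2->C
  (3,7):dx=-2,dy=+10->D; (3,8):dx=+3,dy=+6->C; (3,9):dx=+6,dy=+4->C; (3,10):dx=-7,dy=+16->D
  (4,5):dx=-8,dy=+1->D; (4,6):dx=-3,dy=-11->C; (4,7):dx=-6,dy=-3->C; (4,8):dx=-1,dy=-7->C
  (4,9):dx=+2,dy=-9->D; (4,10):dx=-11,dy=+3->D; (5,6):dx=+5,dy=-12->D; (5,7):dx=+2,dy=-4->D
  (5,8):dx=+7,dy=-8->D; (5,9):dx=+10,dy=-10->D; (5,10):dx=-3,dy=+2->D; (6,7):dx=-3,dy=+8->D
  (6,8):dx=+2,dy=+4->C; (6,9):dx=+5,dy=+2->C; (6,10):dx=-8,dy=+14->D; (7,8):dx=+5,dy=-4->D
  (7,9):dx=+8,dy=-6->D; (7,10):dx=-5,dy=+6->D; (8,9):dx=+3,dy=-2->D; (8,10):dx=-10,dy=+10->D
  (9,10):dx=-13,dy=+12->D
Step 2: C = 20, D = 25, total pairs = 45.
Step 3: tau = (C - D)/(n(n-1)/2) = (20 - 25)/45 = -0.111111.
Step 4: Exact two-sided p-value (enumerate n! = 3628800 permutations of y under H0): p = 0.727490.
Step 5: alpha = 0.05. fail to reject H0.

tau_b = -0.1111 (C=20, D=25), p = 0.727490, fail to reject H0.


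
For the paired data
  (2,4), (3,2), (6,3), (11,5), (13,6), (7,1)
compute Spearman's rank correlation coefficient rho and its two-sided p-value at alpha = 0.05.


Step 1: Rank x and y separately (midranks; no ties here).
rank(x): 2->1, 3->2, 6->3, 11->5, 13->6, 7->4
rank(y): 4->4, 2->2, 3->3, 5->5, 6->6, 1->1
Step 2: d_i = R_x(i) - R_y(i); compute d_i^2.
  (1-4)^2=9, (2-2)^2=0, (3-3)^2=0, (5-5)^2=0, (6-6)^2=0, (4-1)^2=9
sum(d^2) = 18.
Step 3: rho = 1 - 6*18 / (6*(6^2 - 1)) = 1 - 108/210 = 0.485714.
Step 4: Under H0, t = rho * sqrt((n-2)/(1-rho^2)) = 1.1113 ~ t(4).
Step 5: Two-sided p-value from the t-distribution with 4 df = 0.328723.
Step 6: alpha = 0.05. fail to reject H0.

rho = 0.4857, p = 0.328723, fail to reject H0 at alpha = 0.05.


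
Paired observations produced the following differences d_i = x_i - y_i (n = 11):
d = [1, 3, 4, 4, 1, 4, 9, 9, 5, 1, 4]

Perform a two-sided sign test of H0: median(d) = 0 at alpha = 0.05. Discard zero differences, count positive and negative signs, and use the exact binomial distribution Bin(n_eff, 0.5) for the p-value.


Step 1: Discard zero differences. Original n = 11; n_eff = number of nonzero differences = 11.
Nonzero differences (with sign): +1, +3, +4, +4, +1, +4, +9, +9, +5, +1, +4
Step 2: Count signs: positive = 11, negative = 0.
Step 3: Under H0: P(positive) = 0.5, so the number of positives S ~ Bin(11, 0.5).
Step 4: Two-sided exact p-value = sum of Bin(11,0.5) probabilities at or below the observed probability = 0.000977.
Step 5: alpha = 0.05. reject H0.

n_eff = 11, pos = 11, neg = 0, p = 0.000977, reject H0.


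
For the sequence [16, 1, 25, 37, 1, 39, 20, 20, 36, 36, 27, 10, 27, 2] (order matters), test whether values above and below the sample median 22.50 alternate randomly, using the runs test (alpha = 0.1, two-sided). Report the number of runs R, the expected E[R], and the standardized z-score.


Step 1: Compute median = 22.50; label A = above, B = below.
Labels in order: BBAABABBAAABAB  (n_A = 7, n_B = 7)
Step 2: Count runs R = 9.
Step 3: Under H0 (random ordering), E[R] = 2*n_A*n_B/(n_A+n_B) + 1 = 2*7*7/14 + 1 = 8.0000.
        Var[R] = 2*n_A*n_B*(2*n_A*n_B - n_A - n_B) / ((n_A+n_B)^2 * (n_A+n_B-1)) = 8232/2548 = 3.2308.
        SD[R] = 1.7974.
Step 4: Continuity-corrected z = (R - 0.5 - E[R]) / SD[R] = (9 - 0.5 - 8.0000) / 1.7974 = 0.2782.
Step 5: Two-sided p-value via normal approximation = 2*(1 - Phi(|z|)) = 0.780879.
Step 6: alpha = 0.1. fail to reject H0.

R = 9, z = 0.2782, p = 0.780879, fail to reject H0.


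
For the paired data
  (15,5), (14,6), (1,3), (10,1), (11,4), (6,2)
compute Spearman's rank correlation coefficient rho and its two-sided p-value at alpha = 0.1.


Step 1: Rank x and y separately (midranks; no ties here).
rank(x): 15->6, 14->5, 1->1, 10->3, 11->4, 6->2
rank(y): 5->5, 6->6, 3->3, 1->1, 4->4, 2->2
Step 2: d_i = R_x(i) - R_y(i); compute d_i^2.
  (6-5)^2=1, (5-6)^2=1, (1-3)^2=4, (3-1)^2=4, (4-4)^2=0, (2-2)^2=0
sum(d^2) = 10.
Step 3: rho = 1 - 6*10 / (6*(6^2 - 1)) = 1 - 60/210 = 0.714286.
Step 4: Under H0, t = rho * sqrt((n-2)/(1-rho^2)) = 2.0412 ~ t(4).
Step 5: Two-sided p-value from the t-distribution with 4 df = 0.110787.
Step 6: alpha = 0.1. fail to reject H0.

rho = 0.7143, p = 0.110787, fail to reject H0 at alpha = 0.1.


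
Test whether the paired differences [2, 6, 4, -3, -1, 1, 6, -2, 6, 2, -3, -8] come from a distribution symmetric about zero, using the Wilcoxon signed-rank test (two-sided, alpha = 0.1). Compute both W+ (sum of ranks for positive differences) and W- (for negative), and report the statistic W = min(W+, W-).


Step 1: Drop any zero differences (none here) and take |d_i|.
|d| = [2, 6, 4, 3, 1, 1, 6, 2, 6, 2, 3, 8]
Step 2: Midrank |d_i| (ties get averaged ranks).
ranks: |2|->4, |6|->10, |4|->8, |3|->6.5, |1|->1.5, |1|->1.5, |6|->10, |2|->4, |6|->10, |2|->4, |3|->6.5, |8|->12
Step 3: Attach original signs; sum ranks with positive sign and with negative sign.
W+ = 4 + 10 + 8 + 1.5 + 10 + 10 + 4 = 47.5
W- = 6.5 + 1.5 + 4 + 6.5 + 12 = 30.5
(Check: W+ + W- = 78 should equal n(n+1)/2 = 78.)
Step 4: Test statistic W = min(W+, W-) = 30.5.
Step 5: Ties in |d|, so use the tie-corrected normal approximation.
        E[W] = n(n+1)/4 = 12*13/4 = 39.
        Tie groups: |d|=1 (t=2), |d|=2 (t=3), |d|=3 (t=2), |d|=6 (t=3); sum(t^3 - t) = 60.
        Var[W] = n(n+1)(2n+1)/24 - sum(t^3-t)/48 = 3900/24 - 60/48 = 161.25.
        z = (W - E[W]) / sqrt(Var[W]) = (30.5 - 39) / 12.6984 = -0.6694.
        Two-sided p = 2*Phi(z) = 0.503257.
Step 6: alpha = 0.1. fail to reject H0.

W+ = 47.5, W- = 30.5, W = min = 30.5, p = 0.503257, fail to reject H0.


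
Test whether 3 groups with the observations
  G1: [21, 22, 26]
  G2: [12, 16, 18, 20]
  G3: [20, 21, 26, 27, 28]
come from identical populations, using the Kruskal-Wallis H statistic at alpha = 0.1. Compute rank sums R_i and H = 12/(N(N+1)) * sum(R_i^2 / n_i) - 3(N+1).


Step 1: Combine all N = 12 observations and assign midranks.
sorted (value, group, rank): (12,G2,1), (16,G2,2), (18,G2,3), (20,G2,4.5), (20,G3,4.5), (21,G1,6.5), (21,G3,6.5), (22,G1,8), (26,G1,9.5), (26,G3,9.5), (27,G3,11), (28,G3,12)
Step 2: Sum ranks within each group.
R_1 = 24 (n_1 = 3)
R_2 = 10.5 (n_2 = 4)
R_3 = 43.5 (n_3 = 5)
Step 3: H = 12/(N(N+1)) * sum(R_i^2/n_i) - 3(N+1)
     = 12/(12*13) * (24^2/3 + 10.5^2/4 + 43.5^2/5) - 3*13
     = 0.076923 * 598.013 - 39
     = 7.000962.
Step 4: Ties present; correction factor C = 1 - 18/(12^3 - 12) = 0.989510. Corrected H = 7.000962 / 0.989510 = 7.075177.
Step 5: Under H0, H ~ chi^2(2); p-value = 0.029083.
Step 6: alpha = 0.1. reject H0.

H = 7.0752, df = 2, p = 0.029083, reject H0.


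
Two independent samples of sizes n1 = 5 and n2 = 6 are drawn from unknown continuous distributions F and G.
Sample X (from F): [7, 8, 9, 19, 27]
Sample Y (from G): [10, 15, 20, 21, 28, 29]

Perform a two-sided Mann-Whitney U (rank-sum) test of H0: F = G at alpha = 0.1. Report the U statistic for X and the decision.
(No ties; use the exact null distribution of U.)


Step 1: Combine and sort all 11 observations; assign midranks.
sorted (value, group): (7,X), (8,X), (9,X), (10,Y), (15,Y), (19,X), (20,Y), (21,Y), (27,X), (28,Y), (29,Y)
ranks: 7->1, 8->2, 9->3, 10->4, 15->5, 19->6, 20->7, 21->8, 27->9, 28->10, 29->11
Step 2: Rank sum for X: R1 = 1 + 2 + 3 + 6 + 9 = 21.
Step 3: U_X = R1 - n1(n1+1)/2 = 21 - 5*6/2 = 21 - 15 = 6.
       U_Y = n1*n2 - U_X = 30 - 6 = 24.
Step 4: No ties, so the exact null distribution of U (based on enumerating the C(11,5) = 462 equally likely rank assignments) gives the two-sided p-value.
Step 5: p-value = 0.125541; compare to alpha = 0.1. fail to reject H0.

U_X = 6, p = 0.125541, fail to reject H0 at alpha = 0.1.


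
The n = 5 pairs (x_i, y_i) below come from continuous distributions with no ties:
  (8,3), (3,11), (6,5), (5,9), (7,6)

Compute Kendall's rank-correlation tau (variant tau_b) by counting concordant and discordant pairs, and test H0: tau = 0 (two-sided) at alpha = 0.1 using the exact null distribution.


Step 1: Enumerate the 10 unordered pairs (i,j) with i<j and classify each by sign(x_j-x_i) * sign(y_j-y_i).
  (1,2):dx=-5,dy=+8->D; (1,3):dx=-2,dy=+2->D; (1,4):dx=-3,dy=+6->D; (1,5):dx=-1,dy=+3->D
  (2,3):dx=+3,dy=-6->D; (2,4):dx=+2,dy=-2->D; (2,5):dx=+4,dy=-5->D; (3,4):dx=-1,dy=+4->D
  (3,5):dx=+1,dy=+1->C; (4,5):dx=+2,dy=-3->D
Step 2: C = 1, D = 9, total pairs = 10.
Step 3: tau = (C - D)/(n(n-1)/2) = (1 - 9)/10 = -0.800000.
Step 4: Exact two-sided p-value (enumerate n! = 120 permutations of y under H0): p = 0.083333.
Step 5: alpha = 0.1. reject H0.

tau_b = -0.8000 (C=1, D=9), p = 0.083333, reject H0.


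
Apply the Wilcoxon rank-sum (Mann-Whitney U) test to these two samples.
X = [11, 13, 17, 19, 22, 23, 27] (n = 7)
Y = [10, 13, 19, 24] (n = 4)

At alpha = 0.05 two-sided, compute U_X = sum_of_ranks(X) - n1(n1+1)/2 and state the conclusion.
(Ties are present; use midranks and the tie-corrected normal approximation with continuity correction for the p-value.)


Step 1: Combine and sort all 11 observations; assign midranks.
sorted (value, group): (10,Y), (11,X), (13,X), (13,Y), (17,X), (19,X), (19,Y), (22,X), (23,X), (24,Y), (27,X)
ranks: 10->1, 11->2, 13->3.5, 13->3.5, 17->5, 19->6.5, 19->6.5, 22->8, 23->9, 24->10, 27->11
Step 2: Rank sum for X: R1 = 2 + 3.5 + 5 + 6.5 + 8 + 9 + 11 = 45.
Step 3: U_X = R1 - n1(n1+1)/2 = 45 - 7*8/2 = 45 - 28 = 17.
       U_Y = n1*n2 - U_X = 28 - 17 = 11.
Step 4: Ties are present, so use the tie-corrected normal approximation (with continuity correction) for the p-value.
Step 5: p-value = 0.635059; compare to alpha = 0.05. fail to reject H0.

U_X = 17, p = 0.635059, fail to reject H0 at alpha = 0.05.


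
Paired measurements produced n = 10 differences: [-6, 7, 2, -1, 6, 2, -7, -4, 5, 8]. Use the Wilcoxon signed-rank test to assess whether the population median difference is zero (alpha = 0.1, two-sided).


Step 1: Drop any zero differences (none here) and take |d_i|.
|d| = [6, 7, 2, 1, 6, 2, 7, 4, 5, 8]
Step 2: Midrank |d_i| (ties get averaged ranks).
ranks: |6|->6.5, |7|->8.5, |2|->2.5, |1|->1, |6|->6.5, |2|->2.5, |7|->8.5, |4|->4, |5|->5, |8|->10
Step 3: Attach original signs; sum ranks with positive sign and with negative sign.
W+ = 8.5 + 2.5 + 6.5 + 2.5 + 5 + 10 = 35
W- = 6.5 + 1 + 8.5 + 4 = 20
(Check: W+ + W- = 55 should equal n(n+1)/2 = 55.)
Step 4: Test statistic W = min(W+, W-) = 20.
Step 5: Ties in |d|, so use the tie-corrected normal approximation.
        E[W] = n(n+1)/4 = 10*11/4 = 27.5.
        Tie groups: |d|=2 (t=2), |d|=6 (t=2), |d|=7 (t=2); sum(t^3 - t) = 18.
        Var[W] = n(n+1)(2n+1)/24 - sum(t^3-t)/48 = 2310/24 - 18/48 = 95.875.
        z = (W - E[W]) / sqrt(Var[W]) = (20 - 27.5) / 9.7916 = -0.7660.
        Two-sided p = 2*Phi(z) = 0.443697.
Step 6: alpha = 0.1. fail to reject H0.

W+ = 35, W- = 20, W = min = 20, p = 0.443697, fail to reject H0.


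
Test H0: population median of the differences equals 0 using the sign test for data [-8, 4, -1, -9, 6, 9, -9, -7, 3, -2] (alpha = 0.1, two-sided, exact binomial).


Step 1: Discard zero differences. Original n = 10; n_eff = number of nonzero differences = 10.
Nonzero differences (with sign): -8, +4, -1, -9, +6, +9, -9, -7, +3, -2
Step 2: Count signs: positive = 4, negative = 6.
Step 3: Under H0: P(positive) = 0.5, so the number of positives S ~ Bin(10, 0.5).
Step 4: Two-sided exact p-value = sum of Bin(10,0.5) probabilities at or below the observed probability = 0.753906.
Step 5: alpha = 0.1. fail to reject H0.

n_eff = 10, pos = 4, neg = 6, p = 0.753906, fail to reject H0.


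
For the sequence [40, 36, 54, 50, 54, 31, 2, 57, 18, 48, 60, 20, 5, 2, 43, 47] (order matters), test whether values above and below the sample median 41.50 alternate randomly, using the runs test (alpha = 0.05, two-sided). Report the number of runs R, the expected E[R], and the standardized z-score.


Step 1: Compute median = 41.50; label A = above, B = below.
Labels in order: BBAAABBABAABBBAA  (n_A = 8, n_B = 8)
Step 2: Count runs R = 8.
Step 3: Under H0 (random ordering), E[R] = 2*n_A*n_B/(n_A+n_B) + 1 = 2*8*8/16 + 1 = 9.0000.
        Var[R] = 2*n_A*n_B*(2*n_A*n_B - n_A - n_B) / ((n_A+n_B)^2 * (n_A+n_B-1)) = 14336/3840 = 3.7333.
        SD[R] = 1.9322.
Step 4: Continuity-corrected z = (R + 0.5 - E[R]) / SD[R] = (8 + 0.5 - 9.0000) / 1.9322 = -0.2588.
Step 5: Two-sided p-value via normal approximation = 2*(1 - Phi(|z|)) = 0.795809.
Step 6: alpha = 0.05. fail to reject H0.

R = 8, z = -0.2588, p = 0.795809, fail to reject H0.
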